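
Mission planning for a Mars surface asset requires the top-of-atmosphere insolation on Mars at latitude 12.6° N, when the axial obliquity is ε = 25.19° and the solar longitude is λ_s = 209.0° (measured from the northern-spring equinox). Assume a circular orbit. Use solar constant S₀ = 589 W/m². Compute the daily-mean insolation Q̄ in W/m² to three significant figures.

Solar declination: sin δ = sin ε · sin λ_s = sin 25.19° × sin 209.0° = -0.20635, so δ = -11.908°.
cos H₀ = −tan(+12.6°) tan(-11.908°) = 0.0471, H₀ = 1.5236 rad.
Bracket: H₀ sin φ sin δ + cos φ cos δ sin H₀ = 1.5236×0.21814×-0.20635 + 0.97592×0.97848×0.99889 = -0.068582 + 0.953858 = 0.885276.
Q̄ = (S₀/π) × [bracket] = (589/π) × 0.885276 = 166.0 W/m².

Q̄ ≈ 166 W/m²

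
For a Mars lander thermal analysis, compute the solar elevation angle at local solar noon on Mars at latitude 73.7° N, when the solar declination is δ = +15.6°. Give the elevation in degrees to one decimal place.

31.9°

At local noon the hour angle is zero, so the zenith angle equals |ϕ − δ| = |+73.7° − (+15.600°)| = 58.100°.
Elevation = 90° − 58.100° = 31.9°.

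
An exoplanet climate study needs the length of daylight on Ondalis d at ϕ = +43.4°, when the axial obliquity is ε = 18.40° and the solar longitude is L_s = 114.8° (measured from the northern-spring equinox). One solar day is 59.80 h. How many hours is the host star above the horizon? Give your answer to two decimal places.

Solar declination: sin δ = sin ε · sin L_s = sin 18.40° × sin 114.8° = 0.28654, so δ = +16.651°.
cos h₀ = −tan ϕ · tan δ = −tan(+43.4°) × tan(+16.651°) = -0.2828, so h₀ = 1.8575 rad = 106.43°.
Daylight = 2h₀/(2π) × 59.80 h = (1.8575/π) × 59.80 = 35.36 h.

35.36 h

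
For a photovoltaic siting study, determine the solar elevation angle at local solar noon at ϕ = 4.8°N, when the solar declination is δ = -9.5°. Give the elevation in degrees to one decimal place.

At local noon the hour angle is zero, so the zenith angle equals |ϕ − δ| = |+4.8° − (-9.500°)| = 14.300°.
Elevation = 90° − 14.300° = 75.7°.

75.7°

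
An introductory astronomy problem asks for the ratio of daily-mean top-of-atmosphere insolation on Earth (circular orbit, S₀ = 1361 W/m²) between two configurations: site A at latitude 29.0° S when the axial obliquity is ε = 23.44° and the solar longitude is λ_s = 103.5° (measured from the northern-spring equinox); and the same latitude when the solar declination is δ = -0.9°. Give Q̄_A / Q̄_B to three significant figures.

Q̄_A / Q̄_B ≈ 0.602

— Configuration A (φ=-29.0°):
Solar declination: sin δ = sin ε · sin λ_s = sin 23.44° × sin 103.5° = 0.38680, so δ = +22.755°.
cos H₀ = −tan(-29.0°) tan(+22.755°) = 0.2325, H₀ = 1.3361 rad.
Bracket: H₀ sin φ sin δ + cos φ cos δ sin H₀ = 1.3361×-0.48481×0.38680 + 0.87462×0.92216×0.97260 = -0.250551 + 0.784440 = 0.533889.
Q̄ = (S₀/π) × [bracket] = (1361/π) × 0.533889 = 231.29 W/m².
— Configuration B (φ=-29.0°):
cos H₀ = −tan(-29.0°) tan(-0.900°) = -0.0087, H₀ = 1.5795 rad.
Bracket: H₀ sin φ sin δ + cos φ cos δ sin H₀ = 1.5795×-0.48481×-0.01571 + 0.87462×0.99988×0.99996 = 0.012030 + 0.874480 = 0.886510.
Q̄ = (S₀/π) × [bracket] = (1361/π) × 0.886510 = 384.05 W/m².
Ratio Q̄_A / Q̄_B = 231.29 / 384.05 = 0.6022.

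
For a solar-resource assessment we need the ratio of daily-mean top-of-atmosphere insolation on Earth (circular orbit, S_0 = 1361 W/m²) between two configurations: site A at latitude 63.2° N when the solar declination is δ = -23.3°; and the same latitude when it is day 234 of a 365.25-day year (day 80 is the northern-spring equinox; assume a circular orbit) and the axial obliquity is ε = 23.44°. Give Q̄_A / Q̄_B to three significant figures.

Q̄_A / Q̄_B ≈ 0.0301

— Configuration A (ϕ=+63.2°):
cos h₀ = −tan(+63.2°) tan(-23.300°) = 0.8526, h₀ = 0.5499 rad.
Bracket: h₀ sin ϕ sin δ + cos ϕ cos δ sin h₀ = 0.5499×0.89259×-0.39555 + 0.45088×0.91845×0.52260 = -0.194150 + 0.216414 = 0.022264.
Q̄ = (S_0/π) × [bracket] = (1361/π) × 0.022264 = 9.6452 W/m².
— Configuration B (ϕ=+63.2°):
Solar longitude: L_s = 360° × (234 − 80)/365.25 = 151.786°.
sin δ = sin 23.44° × sin 151.786° = 0.18806, so δ = +10.839°.
cos h₀ = −tan(+63.2°) tan(+10.839°) = -0.3791, h₀ = 1.9596 rad.
Bracket: h₀ sin ϕ sin δ + cos ϕ cos δ sin h₀ = 1.9596×0.89259×0.18806 + 0.45088×0.98216×0.92537 = 0.328939 + 0.409787 = 0.738726.
Q̄ = (S_0/π) × [bracket] = (1361/π) × 0.738726 = 320.03 W/m².
Ratio Q̄_A / Q̄_B = 9.6452 / 320.03 = 0.03014.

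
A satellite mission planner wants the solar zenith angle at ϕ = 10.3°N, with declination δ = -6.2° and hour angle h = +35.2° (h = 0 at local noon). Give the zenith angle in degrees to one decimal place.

θ_z = 38.7°

cos θ_z = sin ϕ sin δ + cos ϕ cos δ cos h = -0.019311 + 0.799274 = 0.779963.
θ_z = arccos(0.779963) = 38.7°.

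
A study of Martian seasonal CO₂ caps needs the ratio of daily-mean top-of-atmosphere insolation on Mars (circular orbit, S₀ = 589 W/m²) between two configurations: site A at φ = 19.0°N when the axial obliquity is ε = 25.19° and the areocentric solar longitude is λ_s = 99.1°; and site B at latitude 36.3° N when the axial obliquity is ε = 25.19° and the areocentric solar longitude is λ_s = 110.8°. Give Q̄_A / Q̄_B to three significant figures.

— Configuration A (φ=+19.0°):
sin δ = sin 25.19° × sin 99.1° = 0.42026, so δ = +24.851°.
cos H₀ = −tan(+19.0°) tan(+24.851°) = -0.1595, H₀ = 1.7310 rad.
Bracket: H₀ sin φ sin δ + cos φ cos δ sin H₀ = 1.7310×0.32557×0.42026 + 0.94552×0.90740×0.98720 = 0.236842 + 0.846983 = 1.083825.
Q̄ = (S₀/π) × [bracket] = (589/π) × 1.083825 = 203.20 W/m².
— Configuration B (φ=+36.3°):
sin δ = sin 25.19° × sin 110.8° = 0.39788, so δ = +23.446°.
cos H₀ = −tan(+36.3°) tan(+23.446°) = -0.3186, H₀ = 1.8950 rad.
Bracket: H₀ sin φ sin δ + cos φ cos δ sin H₀ = 1.8950×0.59201×0.39788 + 0.80593×0.91744×0.94790 = 0.446365 + 0.700870 = 1.147235.
Q̄ = (S₀/π) × [bracket] = (589/π) × 1.147235 = 215.09 W/m².
Ratio Q̄_A / Q̄_B = 203.20 / 215.09 = 0.9447.

Q̄_A / Q̄_B ≈ 0.945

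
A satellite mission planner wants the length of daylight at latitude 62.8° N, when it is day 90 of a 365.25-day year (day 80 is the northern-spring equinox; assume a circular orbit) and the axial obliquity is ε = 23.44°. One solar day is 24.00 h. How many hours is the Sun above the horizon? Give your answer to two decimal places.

Solar longitude: λ_s = 360° × (90 − 80)/365.25 = 9.856°.
sin δ = sin 23.44° × sin 9.856° = 0.06809, so δ = +3.904°.
cos H₀ = −tan φ · tan δ = −tan(+62.8°) × tan(+3.904°) = -0.1328, so H₀ = 1.7040 rad = 97.63°.
Daylight = 2H₀/(2π) × 24.00 h = (1.7040/π) × 24.00 = 13.02 h.

13.02 h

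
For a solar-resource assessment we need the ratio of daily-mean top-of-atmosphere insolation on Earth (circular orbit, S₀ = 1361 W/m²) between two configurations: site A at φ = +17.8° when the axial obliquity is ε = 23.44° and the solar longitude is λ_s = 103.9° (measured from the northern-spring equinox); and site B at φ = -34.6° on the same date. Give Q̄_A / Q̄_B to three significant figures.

— Configuration A (φ=+17.8°):
Solar declination: sin δ = sin ε · sin λ_s = sin 23.44° × sin 103.9° = 0.38614, so δ = +22.715°.
cos H₀ = −tan(+17.8°) tan(+22.715°) = -0.1344, H₀ = 1.7056 rad.
Bracket: H₀ sin φ sin δ + cos φ cos δ sin H₀ = 1.7056×0.30570×0.38614 + 0.95213×0.92244×0.99093 = 0.201334 + 0.870317 = 1.071651.
Q̄ = (S₀/π) × [bracket] = (1361/π) × 1.071651 = 464.26 W/m².
— Configuration B (φ=-34.6°):
cos H₀ = −tan(-34.6°) tan(+22.715°) = 0.2888, H₀ = 1.2778 rad.
Bracket: H₀ sin φ sin δ + cos φ cos δ sin H₀ = 1.2778×-0.56784×0.38614 + 0.82314×0.92244×0.95740 = -0.280178 + 0.726951 = 0.446773.
Q̄ = (S₀/π) × [bracket] = (1361/π) × 0.446773 = 193.55 W/m².
Ratio Q̄_A / Q̄_B = 464.26 / 193.55 = 2.399.

Q̄_A / Q̄_B ≈ 2.40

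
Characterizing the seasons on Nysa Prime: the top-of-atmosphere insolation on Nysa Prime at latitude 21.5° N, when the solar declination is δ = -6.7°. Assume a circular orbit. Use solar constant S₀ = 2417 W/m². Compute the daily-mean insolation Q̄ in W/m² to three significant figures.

Q̄ ≈ 660 W/m²

cos H₀ = −tan(+21.5°) tan(-6.700°) = 0.0463, H₀ = 1.5245 rad.
Bracket: H₀ sin φ sin δ + cos φ cos δ sin H₀ = 1.5245×0.36650×-0.11667 + 0.93042×0.99317×0.99893 = -0.065187 + 0.923076 = 0.857889.
Q̄ = (S₀/π) × [bracket] = (2417/π) × 0.857889 = 660.0 W/m².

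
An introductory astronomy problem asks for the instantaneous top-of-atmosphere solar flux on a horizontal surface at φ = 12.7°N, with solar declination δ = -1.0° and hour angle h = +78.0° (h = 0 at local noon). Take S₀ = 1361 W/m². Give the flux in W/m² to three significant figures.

cos θ_z = sin φ sin δ + cos φ cos δ cos h = -0.003837 + 0.202794 = 0.198957.
Flux = S₀ · cos θ_z = 1361 × 0.198957 = 270.8 W/m².

271 W/m²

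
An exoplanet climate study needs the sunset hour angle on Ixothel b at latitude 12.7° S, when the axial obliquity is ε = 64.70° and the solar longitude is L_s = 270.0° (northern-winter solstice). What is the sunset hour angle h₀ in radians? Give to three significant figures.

h₀ = 2.07 rad

Solar declination: sin δ = sin ε · sin L_s = sin 64.70° × sin 270.0° = -0.90408, so δ = -64.700°.
cos h₀ = −tan ϕ · tan δ = −tan(-12.7°) × tan(-64.700°) = -0.4768, so h₀ = 2.0678 rad = 118.47°.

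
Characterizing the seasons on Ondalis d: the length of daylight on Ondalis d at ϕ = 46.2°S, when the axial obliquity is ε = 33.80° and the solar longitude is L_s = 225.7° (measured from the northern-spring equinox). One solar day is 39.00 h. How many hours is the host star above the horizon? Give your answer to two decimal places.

25.33 h

Solar declination: sin δ = sin ε · sin L_s = sin 33.80° × sin 225.7° = -0.39814, so δ = -23.462°.
cos h₀ = −tan ϕ · tan δ = −tan(-46.2°) × tan(-23.462°) = -0.4526, so h₀ = 2.0405 rad = 116.91°.
Daylight = 2h₀/(2π) × 39.00 h = (2.0405/π) × 39.00 = 25.33 h.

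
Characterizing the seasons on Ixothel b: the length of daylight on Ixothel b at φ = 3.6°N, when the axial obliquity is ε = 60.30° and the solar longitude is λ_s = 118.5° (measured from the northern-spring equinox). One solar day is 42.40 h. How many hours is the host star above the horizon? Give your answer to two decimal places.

22.20 h

Solar declination: sin δ = sin ε · sin λ_s = sin 60.30° × sin 118.5° = 0.76337, so δ = +49.762°.
cos H₀ = −tan φ · tan δ = −tan(+3.6°) × tan(+49.762°) = -0.0743, so H₀ = 1.6452 rad = 94.26°.
Daylight = 2H₀/(2π) × 42.40 h = (1.6452/π) × 42.40 = 22.20 h.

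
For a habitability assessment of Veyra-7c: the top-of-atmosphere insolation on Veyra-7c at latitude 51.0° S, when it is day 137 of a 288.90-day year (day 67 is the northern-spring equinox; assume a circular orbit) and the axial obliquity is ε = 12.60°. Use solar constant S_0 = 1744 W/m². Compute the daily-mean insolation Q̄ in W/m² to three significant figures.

Solar longitude: L_s = 360° × (137 − 67)/288.90 = 87.227°.
sin δ = sin 12.60° × sin 87.227° = 0.21789, so δ = +12.585°.
cos h₀ = −tan(-51.0°) tan(+12.585°) = 0.2757, h₀ = 1.2915 rad.
Bracket: h₀ sin ϕ sin δ + cos ϕ cos δ sin h₀ = 1.2915×-0.77715×0.21789 + 0.62932×0.97597×0.96125 = -0.218694 + 0.590397 = 0.371703.
Q̄ = (S_0/π) × [bracket] = (1744/π) × 0.371703 = 206.3 W/m².

Q̄ ≈ 206 W/m²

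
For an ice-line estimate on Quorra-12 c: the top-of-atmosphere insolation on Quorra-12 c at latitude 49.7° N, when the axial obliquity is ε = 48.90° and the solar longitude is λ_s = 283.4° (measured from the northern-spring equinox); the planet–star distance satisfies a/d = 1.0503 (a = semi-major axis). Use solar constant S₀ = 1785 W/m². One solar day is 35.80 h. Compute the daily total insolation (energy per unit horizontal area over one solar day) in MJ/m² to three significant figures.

0.00 MJ/m²

Solar declination: sin δ = sin ε · sin λ_s = sin 48.90° × sin 283.4° = -0.73305, so δ = -47.143°.
cos H₀ = −tan(+49.7°) tan(-47.143°) = 1.2708 ≥ 1 ⇒ polar night, H₀ = 0 and Q̄ = 0.
Inverse-square distance factor (a/d)² = 1.0503² = 1.103130.
Daily total = Q̄ × 35.80 h × 3600 s/h = 0.00 MJ/m².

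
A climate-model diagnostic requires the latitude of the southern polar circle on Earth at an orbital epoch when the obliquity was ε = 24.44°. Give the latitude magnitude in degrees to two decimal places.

65.56°

The polar circle is the lowest latitude that experiences at least one full rotation of continuous darkness at the northern-summer solstice; it lies at |φ| = 90° − ε = 90° − 24.44° = 65.56°.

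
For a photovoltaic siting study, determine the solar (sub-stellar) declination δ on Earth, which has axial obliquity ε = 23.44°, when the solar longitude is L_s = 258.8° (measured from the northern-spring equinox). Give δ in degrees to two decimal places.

δ = -22.97°

sin δ = sin ε · sin L_s = sin 23.44° × sin 258.8° = -0.390213.
δ = arcsin(-0.390213) = -22.97°.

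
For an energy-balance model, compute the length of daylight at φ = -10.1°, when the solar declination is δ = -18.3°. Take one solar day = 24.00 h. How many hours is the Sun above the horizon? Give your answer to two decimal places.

12.45 h

cos H₀ = −tan φ · tan δ = −tan(-10.1°) × tan(-18.300°) = -0.0589, so H₀ = 1.6297 rad = 93.38°.
Daylight = 2H₀/(2π) × 24.00 h = (1.6297/π) × 24.00 = 12.45 h.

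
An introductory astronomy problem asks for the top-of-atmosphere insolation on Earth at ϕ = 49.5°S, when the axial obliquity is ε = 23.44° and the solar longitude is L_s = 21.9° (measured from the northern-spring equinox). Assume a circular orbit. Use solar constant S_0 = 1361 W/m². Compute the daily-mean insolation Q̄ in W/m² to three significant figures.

Q̄ ≈ 206 W/m²

Solar declination: sin δ = sin ε · sin L_s = sin 23.44° × sin 21.9° = 0.14837, so δ = +8.532°.
cos h₀ = −tan(-49.5°) tan(+8.532°) = 0.1757, h₀ = 1.3942 rad.
Bracket: h₀ sin ϕ sin δ + cos ϕ cos δ sin h₀ = 1.3942×-0.76041×0.14837 + 0.64945×0.98893×0.98445 = -0.157296 + 0.632273 = 0.474977.
Q̄ = (S_0/π) × [bracket] = (1361/π) × 0.474977 = 205.8 W/m².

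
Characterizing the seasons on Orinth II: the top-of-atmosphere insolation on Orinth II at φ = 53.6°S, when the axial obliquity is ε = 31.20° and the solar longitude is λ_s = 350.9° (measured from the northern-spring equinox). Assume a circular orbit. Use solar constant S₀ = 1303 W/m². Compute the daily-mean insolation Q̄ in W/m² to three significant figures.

Q̄ ≈ 290 W/m²

Solar declination: sin δ = sin ε · sin λ_s = sin 31.20° × sin 350.9° = -0.08193, so δ = -4.700°.
cos H₀ = −tan(-53.6°) tan(-4.700°) = -0.1115, H₀ = 1.6825 rad.
Bracket: H₀ sin φ sin δ + cos φ cos δ sin H₀ = 1.6825×-0.80489×-0.08193 + 0.59342×0.99664×0.99376 = 0.110952 + 0.587736 = 0.698688.
Q̄ = (S₀/π) × [bracket] = (1303/π) × 0.698688 = 289.8 W/m².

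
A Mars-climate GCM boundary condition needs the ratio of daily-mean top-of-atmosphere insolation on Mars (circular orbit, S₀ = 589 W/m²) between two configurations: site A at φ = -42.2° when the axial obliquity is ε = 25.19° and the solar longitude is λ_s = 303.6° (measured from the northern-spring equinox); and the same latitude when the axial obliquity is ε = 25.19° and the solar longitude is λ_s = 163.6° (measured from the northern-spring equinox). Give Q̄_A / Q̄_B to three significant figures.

— Configuration A (φ=-42.2°):
Solar declination: sin δ = sin ε · sin λ_s = sin 25.19° × sin 303.6° = -0.35451, so δ = -20.763°.
cos H₀ = −tan(-42.2°) tan(-20.763°) = -0.3438, H₀ = 1.9217 rad.
Bracket: H₀ sin φ sin δ + cos φ cos δ sin H₀ = 1.9217×-0.67172×-0.35451 + 0.74080×0.93505×0.93905 = 0.457617 + 0.650466 = 1.108083.
Q̄ = (S₀/π) × [bracket] = (589/π) × 1.108083 = 207.75 W/m².
— Configuration B (φ=-42.2°):
Solar declination: sin δ = sin ε · sin λ_s = sin 25.19° × sin 163.6° = 0.12017, so δ = +6.902°.
cos H₀ = −tan(-42.2°) tan(+6.902°) = 0.1098, H₀ = 1.4608 rad.
Bracket: H₀ sin φ sin δ + cos φ cos δ sin H₀ = 1.4608×-0.67172×0.12017 + 0.74080×0.99275×0.99396 = -0.117917 + 0.730987 = 0.613070.
Q̄ = (S₀/π) × [bracket] = (589/π) × 0.613070 = 114.94 W/m².
Ratio Q̄_A / Q̄_B = 207.75 / 114.94 = 1.807.

Q̄_A / Q̄_B ≈ 1.81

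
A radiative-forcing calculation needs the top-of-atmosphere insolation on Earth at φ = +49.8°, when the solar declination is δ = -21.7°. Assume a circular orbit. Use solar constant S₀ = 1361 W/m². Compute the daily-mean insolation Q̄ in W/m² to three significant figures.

Q̄ ≈ 97.0 W/m²

cos H₀ = −tan(+49.8°) tan(-21.700°) = 0.4709, H₀ = 1.0805 rad.
Bracket: H₀ sin φ sin δ + cos φ cos δ sin H₀ = 1.0805×0.76380×-0.36975 + 0.64546×0.92913×0.88218 = -0.305149 + 0.529058 = 0.223909.
Q̄ = (S₀/π) × [bracket] = (1361/π) × 0.223909 = 97.00 W/m².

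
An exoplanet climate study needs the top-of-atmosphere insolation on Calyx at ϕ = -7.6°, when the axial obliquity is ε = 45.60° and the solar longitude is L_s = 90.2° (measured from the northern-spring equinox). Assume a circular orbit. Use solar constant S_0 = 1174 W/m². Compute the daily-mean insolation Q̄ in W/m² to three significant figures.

Q̄ ≈ 206 W/m²

Solar declination: sin δ = sin ε · sin L_s = sin 45.60° × sin 90.2° = 0.71447, so δ = +45.600°.
cos h₀ = −tan(-7.6°) tan(+45.600°) = 0.1363, h₀ = 1.4341 rad.
Bracket: h₀ sin ϕ sin δ + cos ϕ cos δ sin h₀ = 1.4341×-0.13226×0.71447 + 0.99122×0.69967×0.99067 = -0.135516 + 0.687056 = 0.551540.
Q̄ = (S_0/π) × [bracket] = (1174/π) × 0.551540 = 206.1 W/m².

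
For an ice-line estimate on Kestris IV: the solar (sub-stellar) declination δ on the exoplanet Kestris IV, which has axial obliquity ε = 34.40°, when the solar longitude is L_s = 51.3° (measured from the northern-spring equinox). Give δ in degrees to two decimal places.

sin δ = sin ε · sin L_s = sin 34.40° × sin 51.3° = 0.440917.
δ = arcsin(0.440917) = +26.16°.

δ = +26.16°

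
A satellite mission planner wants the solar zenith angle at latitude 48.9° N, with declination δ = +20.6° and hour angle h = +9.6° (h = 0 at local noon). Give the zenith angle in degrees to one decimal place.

θ_z = 29.3°

cos θ_z = sin ϕ sin δ + cos ϕ cos δ cos h = 0.265135 + 0.606725 = 0.871860.
θ_z = arccos(0.871860) = 29.3°.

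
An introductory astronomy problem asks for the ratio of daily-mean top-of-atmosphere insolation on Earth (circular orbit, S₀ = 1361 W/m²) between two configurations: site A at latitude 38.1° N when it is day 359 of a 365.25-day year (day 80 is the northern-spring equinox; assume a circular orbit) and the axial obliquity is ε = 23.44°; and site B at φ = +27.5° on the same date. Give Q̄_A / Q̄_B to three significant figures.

Q̄_A / Q̄_B ≈ 0.694

— Configuration A (φ=+38.1°):
Solar longitude: λ_s = 360° × (359 − 80)/365.25 = 274.990°.
sin δ = sin 23.44° × sin 274.990° = -0.39628, so δ = -23.346°.
cos H₀ = −tan(+38.1°) tan(-23.346°) = 0.3384, H₀ = 1.2255 rad.
Bracket: H₀ sin φ sin δ + cos φ cos δ sin H₀ = 1.2255×0.61704×-0.39628 + 0.78694×0.91813×0.94099 = -0.299660 + 0.679878 = 0.380218.
Q̄ = (S₀/π) × [bracket] = (1361/π) × 0.380218 = 164.72 W/m².
— Configuration B (φ=+27.5°):
cos H₀ = −tan(+27.5°) tan(-23.346°) = 0.2247, H₀ = 1.3442 rad.
Bracket: H₀ sin φ sin δ + cos φ cos δ sin H₀ = 1.3442×0.46175×-0.39628 + 0.88701×0.91813×0.97443 = -0.245965 + 0.793567 = 0.547602.
Q̄ = (S₀/π) × [bracket] = (1361/π) × 0.547602 = 237.23 W/m².
Ratio Q̄_A / Q̄_B = 164.72 / 237.23 = 0.6943.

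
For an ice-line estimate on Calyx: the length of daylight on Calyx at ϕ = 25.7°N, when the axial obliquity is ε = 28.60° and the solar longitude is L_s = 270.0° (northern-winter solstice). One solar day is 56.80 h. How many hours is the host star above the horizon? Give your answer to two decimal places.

Solar declination: sin δ = sin ε · sin L_s = sin 28.60° × sin 270.0° = -0.47869, so δ = -28.600°.
cos h₀ = −tan ϕ · tan δ = −tan(+25.7°) × tan(-28.600°) = 0.2624, so h₀ = 1.3053 rad = 74.79°.
Daylight = 2h₀/(2π) × 56.80 h = (1.3053/π) × 56.80 = 23.60 h.

23.60 h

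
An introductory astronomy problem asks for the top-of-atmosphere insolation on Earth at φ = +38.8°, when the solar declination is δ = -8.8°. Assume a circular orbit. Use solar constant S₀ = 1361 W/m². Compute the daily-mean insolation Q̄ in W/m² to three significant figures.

cos H₀ = −tan(+38.8°) tan(-8.800°) = 0.1245, H₀ = 1.4460 rad.
Bracket: H₀ sin φ sin δ + cos φ cos δ sin H₀ = 1.4460×0.62660×-0.15299 + 0.77934×0.98823×0.99222 = -0.138619 + 0.764175 = 0.625556.
Q̄ = (S₀/π) × [bracket] = (1361/π) × 0.625556 = 271.0 W/m².

Q̄ ≈ 271 W/m²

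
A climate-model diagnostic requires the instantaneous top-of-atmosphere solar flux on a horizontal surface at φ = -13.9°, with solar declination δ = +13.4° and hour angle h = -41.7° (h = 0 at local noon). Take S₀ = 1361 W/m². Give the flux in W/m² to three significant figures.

884 W/m²

cos θ_z = sin φ sin δ + cos φ cos δ cos h = -0.055672 + 0.705043 = 0.649371.
Flux = S₀ · cos θ_z = 1361 × 0.649371 = 883.8 W/m².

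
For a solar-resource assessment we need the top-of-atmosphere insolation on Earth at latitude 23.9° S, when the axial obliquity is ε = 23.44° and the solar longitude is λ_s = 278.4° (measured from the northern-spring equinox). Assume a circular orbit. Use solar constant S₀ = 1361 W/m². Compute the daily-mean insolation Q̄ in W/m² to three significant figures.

Solar declination: sin δ = sin ε · sin λ_s = sin 23.44° × sin 278.4° = -0.39352, so δ = -23.174°.
cos H₀ = −tan(-23.9°) tan(-23.174°) = -0.1897, H₀ = 1.7616 rad.
Bracket: H₀ sin φ sin δ + cos φ cos δ sin H₀ = 1.7616×-0.40514×-0.39352 + 0.91425×0.91932×0.98184 = 0.280853 + 0.825225 = 1.106078.
Q̄ = (S₀/π) × [bracket] = (1361/π) × 1.106078 = 479.2 W/m².

Q̄ ≈ 479 W/m²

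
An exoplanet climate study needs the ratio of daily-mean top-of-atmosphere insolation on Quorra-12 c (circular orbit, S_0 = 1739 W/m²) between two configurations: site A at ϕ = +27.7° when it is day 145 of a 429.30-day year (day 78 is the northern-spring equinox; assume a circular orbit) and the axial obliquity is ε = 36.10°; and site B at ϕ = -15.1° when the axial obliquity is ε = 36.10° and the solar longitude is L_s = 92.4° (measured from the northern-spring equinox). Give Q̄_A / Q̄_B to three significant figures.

— Configuration A (ϕ=+27.7°):
Solar longitude: L_s = 360° × (145 − 78)/429.30 = 56.184°.
sin δ = sin 36.10° × sin 56.184° = 0.48952, so δ = +29.309°.
cos h₀ = −tan(+27.7°) tan(+29.309°) = -0.2947, h₀ = 1.8700 rad.
Bracket: h₀ sin ϕ sin δ + cos ϕ cos δ sin h₀ = 1.8700×0.46484×0.48952 + 0.88539×0.87199×0.95558 = 0.425516 + 0.737757 = 1.163273.
Q̄ = (S_0/π) × [bracket] = (1739/π) × 1.163273 = 643.92 W/m².
— Configuration B (ϕ=-15.1°):
Solar declination: sin δ = sin ε · sin L_s = sin 36.10° × sin 92.4° = 0.58868, so δ = +36.063°.
cos h₀ = −tan(-15.1°) tan(+36.063°) = 0.1965, h₀ = 1.3730 rad.
Bracket: h₀ sin ϕ sin δ + cos ϕ cos δ sin h₀ = 1.3730×-0.26050×0.58868 + 0.96547×0.80837×0.98051 = -0.210551 + 0.765246 = 0.554695.
Q̄ = (S_0/π) × [bracket] = (1739/π) × 0.554695 = 307.05 W/m².
Ratio Q̄_A / Q̄_B = 643.92 / 307.05 = 2.097.

Q̄_A / Q̄_B ≈ 2.10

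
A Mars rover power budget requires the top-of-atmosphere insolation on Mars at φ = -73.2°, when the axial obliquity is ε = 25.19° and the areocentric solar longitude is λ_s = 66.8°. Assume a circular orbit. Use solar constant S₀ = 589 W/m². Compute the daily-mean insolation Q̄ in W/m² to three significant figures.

sin δ = sin 25.19° × sin 66.8° = 0.39120, so δ = +23.029°.
cos H₀ = −tan(-73.2°) tan(+23.029°) = 1.4079 ≥ 1 ⇒ polar night, H₀ = 0 and Q̄ = 0.

Q̄ ≈ 0.00 W/m²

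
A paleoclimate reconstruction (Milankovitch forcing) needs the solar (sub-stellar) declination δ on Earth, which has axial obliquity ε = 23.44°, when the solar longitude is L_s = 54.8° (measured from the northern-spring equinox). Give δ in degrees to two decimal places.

sin δ = sin ε · sin L_s = sin 23.44° × sin 54.8° = 0.325051.
δ = arcsin(0.325051) = +18.97°.

δ = +18.97°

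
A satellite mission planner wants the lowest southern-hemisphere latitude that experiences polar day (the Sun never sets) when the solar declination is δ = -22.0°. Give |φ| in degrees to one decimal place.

Polar day requires cos H₀ = −tan φ tan δ ≤ −1, i.e. tan φ tan δ ≥ 1.
The boundary is |tan φ| · |tan δ| = 1, so |φ| = 90° − |δ| = 90° − 22.0° = 68.0° in the southern hemisphere.

|φ| = 68.0°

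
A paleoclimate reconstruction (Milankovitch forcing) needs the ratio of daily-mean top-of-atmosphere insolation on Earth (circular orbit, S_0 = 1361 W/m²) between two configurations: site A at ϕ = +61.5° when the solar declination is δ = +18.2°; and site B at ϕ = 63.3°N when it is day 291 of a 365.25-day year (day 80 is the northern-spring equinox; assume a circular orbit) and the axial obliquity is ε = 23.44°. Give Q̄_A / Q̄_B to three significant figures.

Q̄_A / Q̄_B ≈ 4.59

— Configuration A (ϕ=+61.5°):
cos h₀ = −tan(+61.5°) tan(+18.200°) = -0.6055, h₀ = 2.2212 rad.
Bracket: h₀ sin ϕ sin δ + cos ϕ cos δ sin h₀ = 2.2212×0.87882×0.31233 + 0.47716×0.94997×0.79581 = 0.609679 + 0.360731 = 0.970410.
Q̄ = (S_0/π) × [bracket] = (1361/π) × 0.970410 = 420.40 W/m².
— Configuration B (ϕ=+63.3°):
Solar longitude: L_s = 360° × (291 − 80)/365.25 = 207.967°.
sin δ = sin 23.44° × sin 207.967° = -0.18655, so δ = -10.751°.
cos h₀ = −tan(+63.3°) tan(-10.751°) = 0.3775, h₀ = 1.1837 rad.
Bracket: h₀ sin ϕ sin δ + cos ϕ cos δ sin h₀ = 1.1837×0.89337×-0.18655 + 0.44932×0.98245×0.92599 = -0.197273 + 0.408764 = 0.211491.
Q̄ = (S_0/π) × [bracket] = (1361/π) × 0.211491 = 91.622 W/m².
Ratio Q̄_A / Q̄_B = 420.40 / 91.622 = 4.588.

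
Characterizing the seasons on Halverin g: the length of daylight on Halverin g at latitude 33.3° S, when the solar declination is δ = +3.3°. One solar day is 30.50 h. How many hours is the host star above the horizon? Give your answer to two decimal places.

cos h₀ = −tan ϕ · tan δ = −tan(-33.3°) × tan(+3.300°) = 0.0379, so h₀ = 1.5329 rad = 87.83°.
Daylight = 2h₀/(2π) × 30.50 h = (1.5329/π) × 30.50 = 14.88 h.

14.88 h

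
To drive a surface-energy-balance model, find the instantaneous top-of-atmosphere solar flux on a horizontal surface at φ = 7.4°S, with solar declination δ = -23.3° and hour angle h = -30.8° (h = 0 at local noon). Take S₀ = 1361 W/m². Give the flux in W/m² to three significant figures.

1.13e+03 W/m²

cos θ_z = sin φ sin δ + cos φ cos δ cos h = 0.050945 + 0.782338 = 0.833283.
Flux = S₀ · cos θ_z = 1361 × 0.833283 = 1134 W/m².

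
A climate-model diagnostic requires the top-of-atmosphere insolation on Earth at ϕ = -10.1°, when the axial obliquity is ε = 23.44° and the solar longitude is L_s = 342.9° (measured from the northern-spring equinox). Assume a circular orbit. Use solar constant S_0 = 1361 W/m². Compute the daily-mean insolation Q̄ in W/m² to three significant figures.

Q̄ ≈ 438 W/m²

Solar declination: sin δ = sin ε · sin L_s = sin 23.44° × sin 342.9° = -0.11697, so δ = -6.717°.
cos h₀ = −tan(-10.1°) tan(-6.717°) = -0.0210, h₀ = 1.5918 rad.
Bracket: h₀ sin ϕ sin δ + cos ϕ cos δ sin h₀ = 1.5918×-0.17537×-0.11697 + 0.98450×0.99314×0.99978 = 0.032653 + 0.977531 = 1.010184.
Q̄ = (S_0/π) × [bracket] = (1361/π) × 1.010184 = 437.6 W/m².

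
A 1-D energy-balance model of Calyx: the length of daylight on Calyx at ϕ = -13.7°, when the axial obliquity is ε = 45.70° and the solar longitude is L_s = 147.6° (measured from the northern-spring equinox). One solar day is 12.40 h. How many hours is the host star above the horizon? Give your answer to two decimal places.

5.80 h

Solar declination: sin δ = sin ε · sin L_s = sin 45.70° × sin 147.6° = 0.38349, so δ = +22.550°.
cos h₀ = −tan ϕ · tan δ = −tan(-13.7°) × tan(+22.550°) = 0.1012, so h₀ = 1.4694 rad = 84.19°.
Daylight = 2h₀/(2π) × 12.40 h = (1.4694/π) × 12.40 = 5.80 h.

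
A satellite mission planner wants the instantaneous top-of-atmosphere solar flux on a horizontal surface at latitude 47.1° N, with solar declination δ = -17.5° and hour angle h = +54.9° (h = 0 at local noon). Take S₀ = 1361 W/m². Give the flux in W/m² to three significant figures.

cos θ_z = sin φ sin δ + cos φ cos δ cos h = -0.220280 + 0.373302 = 0.153022.
Flux = S₀ · cos θ_z = 1361 × 0.153022 = 208.3 W/m².

208 W/m²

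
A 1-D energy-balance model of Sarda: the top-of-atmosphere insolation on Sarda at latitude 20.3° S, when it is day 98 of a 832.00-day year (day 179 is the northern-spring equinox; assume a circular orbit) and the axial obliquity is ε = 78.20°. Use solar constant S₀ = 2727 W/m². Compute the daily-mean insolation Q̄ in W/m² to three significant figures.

Q̄ ≈ 961 W/m²

Solar longitude: λ_s = 360° × (98 − 179)/832.00 = -35.048°, i.e. -35.048° + 360° = 324.952°.
sin δ = sin 78.20° × sin 324.952° = -0.56213, so δ = -34.203°.
cos H₀ = −tan(-20.3°) tan(-34.203°) = -0.2514, H₀ = 1.8249 rad.
Bracket: H₀ sin φ sin δ + cos φ cos δ sin H₀ = 1.8249×-0.34694×-0.56213 + 0.93789×0.82705×0.96788 = 0.355902 + 0.750767 = 1.106669.
Q̄ = (S₀/π) × [bracket] = (2727/π) × 1.106669 = 960.6 W/m².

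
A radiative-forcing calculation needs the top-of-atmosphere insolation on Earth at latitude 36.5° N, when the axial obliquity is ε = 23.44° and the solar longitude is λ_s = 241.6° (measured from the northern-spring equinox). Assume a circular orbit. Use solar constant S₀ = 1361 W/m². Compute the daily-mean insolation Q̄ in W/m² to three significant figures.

Q̄ ≈ 197 W/m²

Solar declination: sin δ = sin ε · sin λ_s = sin 23.44° × sin 241.6° = -0.34991, so δ = -20.482°.
cos H₀ = −tan(+36.5°) tan(-20.482°) = 0.2764, H₀ = 1.2908 rad.
Bracket: H₀ sin φ sin δ + cos φ cos δ sin H₀ = 1.2908×0.59482×-0.34991 + 0.80386×0.93678×0.96104 = -0.268659 + 0.723702 = 0.455043.
Q̄ = (S₀/π) × [bracket] = (1361/π) × 0.455043 = 197.1 W/m².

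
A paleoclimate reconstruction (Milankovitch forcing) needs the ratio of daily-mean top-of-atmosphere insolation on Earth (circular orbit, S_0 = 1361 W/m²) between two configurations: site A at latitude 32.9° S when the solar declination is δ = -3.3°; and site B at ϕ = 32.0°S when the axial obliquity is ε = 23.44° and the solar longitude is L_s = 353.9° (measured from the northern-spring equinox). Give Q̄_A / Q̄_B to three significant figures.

Q̄_A / Q̄_B ≈ 1.01

— Configuration A (ϕ=-32.9°):
cos h₀ = −tan(-32.9°) tan(-3.300°) = -0.0373, h₀ = 1.6081 rad.
Bracket: h₀ sin ϕ sin δ + cos ϕ cos δ sin h₀ = 1.6081×-0.54317×-0.05756 + 0.83962×0.99834×0.99930 = 0.050277 + 0.837639 = 0.887916.
Q̄ = (S_0/π) × [bracket] = (1361/π) × 0.887916 = 384.66 W/m².
— Configuration B (ϕ=-32.0°):
Solar declination: sin δ = sin ε · sin L_s = sin 23.44° × sin 353.9° = -0.04227, so δ = -2.423°.
cos h₀ = −tan(-32.0°) tan(-2.423°) = -0.0264, h₀ = 1.5972 rad.
Bracket: h₀ sin ϕ sin δ + cos ϕ cos δ sin h₀ = 1.5972×-0.52992×-0.04227 + 0.84805×0.99911×0.99965 = 0.035777 + 0.846999 = 0.882776.
Q̄ = (S_0/π) × [bracket] = (1361/π) × 0.882776 = 382.44 W/m².
Ratio Q̄_A / Q̄_B = 384.66 / 382.44 = 1.006.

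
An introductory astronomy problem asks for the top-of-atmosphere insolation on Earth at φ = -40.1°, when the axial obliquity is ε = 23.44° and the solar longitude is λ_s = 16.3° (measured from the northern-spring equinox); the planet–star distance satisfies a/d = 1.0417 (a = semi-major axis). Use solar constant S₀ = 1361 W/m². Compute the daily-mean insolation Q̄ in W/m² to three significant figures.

Q̄ ≈ 306 W/m²

Solar declination: sin δ = sin ε · sin λ_s = sin 23.44° × sin 16.3° = 0.11165, so δ = +6.410°.
cos H₀ = −tan(-40.1°) tan(+6.410°) = 0.0946, H₀ = 1.4760 rad.
Bracket: H₀ sin φ sin δ + cos φ cos δ sin H₀ = 1.4760×-0.64412×0.11165 + 0.76492×0.99375×0.99551 = -0.106148 + 0.756726 = 0.650578.
Inverse-square distance factor (a/d)² = 1.0417² = 1.085139.
Q̄ = (S₀/π) × 1.085139 × [bracket] = (1361/π) × 1.085139 × 0.650578 = 305.8 W/m².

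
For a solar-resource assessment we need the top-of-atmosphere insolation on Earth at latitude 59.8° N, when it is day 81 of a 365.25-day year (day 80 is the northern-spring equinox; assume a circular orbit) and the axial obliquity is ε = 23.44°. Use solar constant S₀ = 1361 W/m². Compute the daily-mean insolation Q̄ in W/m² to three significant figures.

Q̄ ≈ 222 W/m²

Solar longitude: λ_s = 360° × (81 − 80)/365.25 = 0.986°.
sin δ = sin 23.44° × sin 0.986° = 0.00684, so δ = +0.392°.
cos H₀ = −tan(+59.8°) tan(+0.392°) = -0.0118, H₀ = 1.5826 rad.
Bracket: H₀ sin φ sin δ + cos φ cos δ sin H₀ = 1.5826×0.86427×0.00684 + 0.50302×0.99998×0.99993 = 0.009356 + 0.502975 = 0.512331.
Q̄ = (S₀/π) × [bracket] = (1361/π) × 0.512331 = 222.0 W/m².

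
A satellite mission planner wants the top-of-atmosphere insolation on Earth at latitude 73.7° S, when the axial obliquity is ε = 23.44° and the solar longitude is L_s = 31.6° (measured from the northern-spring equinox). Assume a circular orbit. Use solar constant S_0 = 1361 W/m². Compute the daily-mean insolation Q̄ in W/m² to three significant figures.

Q̄ ≈ 16.1 W/m²

Solar declination: sin δ = sin ε · sin L_s = sin 23.44° × sin 31.6° = 0.20844, so δ = +12.031°.
cos h₀ = −tan(-73.7°) tan(+12.031°) = 0.7288, h₀ = 0.7542 rad.
Bracket: h₀ sin ϕ sin δ + cos ϕ cos δ sin h₀ = 0.7542×-0.95981×0.20844 + 0.28067×0.97804×0.68473 = -0.150887 + 0.187963 = 0.037076.
Q̄ = (S_0/π) × [bracket] = (1361/π) × 0.037076 = 16.06 W/m².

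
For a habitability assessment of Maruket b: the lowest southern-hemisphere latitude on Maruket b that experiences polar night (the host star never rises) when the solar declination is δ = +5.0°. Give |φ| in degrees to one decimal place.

Polar night requires cos H₀ = −tan φ tan δ ≥ 1, i.e. tan φ tan δ ≤ −1.
The boundary is |tan φ| · |tan δ| = 1, so |φ| = 90° − |δ| = 90° − 5.0° = 85.0° in the southern hemisphere.

|φ| = 85.0°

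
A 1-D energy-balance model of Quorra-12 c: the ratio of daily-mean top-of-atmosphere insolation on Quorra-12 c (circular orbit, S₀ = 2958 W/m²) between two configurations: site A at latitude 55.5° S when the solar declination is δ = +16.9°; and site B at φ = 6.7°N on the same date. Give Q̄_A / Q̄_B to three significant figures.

— Configuration A (φ=-55.5°):
cos H₀ = −tan(-55.5°) tan(+16.900°) = 0.4421, H₀ = 1.1129 rad.
Bracket: H₀ sin φ sin δ + cos φ cos δ sin H₀ = 1.1129×-0.82413×0.29070 + 0.56641×0.95681×0.89698 = -0.266623 + 0.486115 = 0.219492.
Q̄ = (S₀/π) × [bracket] = (2958/π) × 0.219492 = 206.67 W/m².
— Configuration B (φ=+6.7°):
cos H₀ = −tan(+6.7°) tan(+16.900°) = -0.0357, H₀ = 1.6065 rad.
Bracket: H₀ sin φ sin δ + cos φ cos δ sin H₀ = 1.6065×0.11667×0.29070 + 0.99317×0.95681×0.99936 = 0.054486 + 0.949667 = 1.004153.
Q̄ = (S₀/π) × [bracket] = (2958/π) × 1.004153 = 945.47 W/m².
Ratio Q̄_A / Q̄_B = 206.67 / 945.47 = 0.2186.

Q̄_A / Q̄_B ≈ 0.219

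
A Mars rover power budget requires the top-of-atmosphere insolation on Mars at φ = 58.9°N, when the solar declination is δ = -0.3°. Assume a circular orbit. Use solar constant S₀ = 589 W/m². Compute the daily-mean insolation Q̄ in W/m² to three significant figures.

Q̄ ≈ 95.5 W/m²

cos H₀ = −tan(+58.9°) tan(-0.300°) = 0.0087, H₀ = 1.5621 rad.
Bracket: H₀ sin φ sin δ + cos φ cos δ sin H₀ = 1.5621×0.85627×-0.00524 + 0.51653×0.99999×0.99996 = -0.007009 + 0.516504 = 0.509495.
Q̄ = (S₀/π) × [bracket] = (589/π) × 0.509495 = 95.52 W/m².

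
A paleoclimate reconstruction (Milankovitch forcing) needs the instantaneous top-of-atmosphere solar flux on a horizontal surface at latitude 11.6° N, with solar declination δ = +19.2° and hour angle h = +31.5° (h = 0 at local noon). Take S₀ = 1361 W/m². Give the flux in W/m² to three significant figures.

cos θ_z = sin φ sin δ + cos φ cos δ cos h = 0.066128 + 0.788767 = 0.854895.
Flux = S₀ · cos θ_z = 1361 × 0.854895 = 1164 W/m².

1.16e+03 W/m²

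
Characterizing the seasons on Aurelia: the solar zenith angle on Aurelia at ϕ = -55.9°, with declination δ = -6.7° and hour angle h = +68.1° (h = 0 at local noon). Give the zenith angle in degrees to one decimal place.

cos θ_z = sin ϕ sin δ + cos ϕ cos δ cos h = 0.096610 + 0.207683 = 0.304293.
θ_z = arccos(0.304293) = 72.3°.

θ_z = 72.3°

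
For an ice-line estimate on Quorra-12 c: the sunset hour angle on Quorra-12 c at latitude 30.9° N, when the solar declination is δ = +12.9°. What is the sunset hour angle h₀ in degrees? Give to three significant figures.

cos h₀ = −tan ϕ · tan δ = −tan(+30.9°) × tan(+12.900°) = -0.1371, so h₀ = 1.7083 rad = 97.88°.

h₀ = 97.9°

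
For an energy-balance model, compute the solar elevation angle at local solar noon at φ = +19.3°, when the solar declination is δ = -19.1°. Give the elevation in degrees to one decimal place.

51.6°

At local noon the hour angle is zero, so the zenith angle equals |φ − δ| = |+19.3° − (-19.100°)| = 38.400°.
Elevation = 90° − 38.400° = 51.6°.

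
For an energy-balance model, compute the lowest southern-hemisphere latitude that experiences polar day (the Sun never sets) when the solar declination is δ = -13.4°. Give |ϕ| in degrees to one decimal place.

Polar day requires cos h₀ = −tan ϕ tan δ ≤ −1, i.e. tan ϕ tan δ ≥ 1.
The boundary is |tan ϕ| · |tan δ| = 1, so |ϕ| = 90° − |δ| = 90° − 13.4° = 76.6° in the southern hemisphere.

|ϕ| = 76.6°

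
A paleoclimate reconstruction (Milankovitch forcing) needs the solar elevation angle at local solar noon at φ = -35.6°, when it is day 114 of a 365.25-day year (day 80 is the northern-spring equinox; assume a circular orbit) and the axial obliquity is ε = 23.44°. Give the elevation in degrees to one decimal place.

Solar longitude: λ_s = 360° × (114 − 80)/365.25 = 33.511°.
sin δ = sin 23.44° × sin 33.511° = 0.21962, so δ = +12.687°.
At local noon the hour angle is zero, so the zenith angle equals |φ − δ| = |-35.6° − (+12.687°)| = 48.287°.
Elevation = 90° − 48.287° = 41.7°.

41.7°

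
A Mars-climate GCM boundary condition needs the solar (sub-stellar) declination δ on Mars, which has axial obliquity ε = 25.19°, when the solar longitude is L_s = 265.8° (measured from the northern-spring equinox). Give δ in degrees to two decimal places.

δ = -25.12°

sin δ = sin ε · sin L_s = sin 25.19° × sin 265.8° = -0.424478.
δ = arcsin(-0.424478) = -25.12°.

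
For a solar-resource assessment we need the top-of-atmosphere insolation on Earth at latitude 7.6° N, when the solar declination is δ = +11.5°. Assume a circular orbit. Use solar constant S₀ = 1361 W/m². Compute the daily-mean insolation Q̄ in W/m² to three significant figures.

Q̄ ≈ 439 W/m²

cos H₀ = −tan(+7.6°) tan(+11.500°) = -0.0271, H₀ = 1.5979 rad.
Bracket: H₀ sin φ sin δ + cos φ cos δ sin H₀ = 1.5979×0.13226×0.19937 + 0.99122×0.97992×0.99963 = 0.042135 + 0.970957 = 1.013092.
Q̄ = (S₀/π) × [bracket] = (1361/π) × 1.013092 = 438.9 W/m².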